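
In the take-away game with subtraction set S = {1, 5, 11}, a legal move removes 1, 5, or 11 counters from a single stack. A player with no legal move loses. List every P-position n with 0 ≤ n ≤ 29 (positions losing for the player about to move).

n :  0  1  2  3  4  5  6  7  8  9 10 11 12 13 14 15 16 17 18 19 20 21 22 23 24 25 26 27 28 29
G :  0  1  0  1  0  1  0  1  0  1  0  1  0  1  0  1  0  1  0  1  0  1  0  1  0  1  0  1  0  1
P-positions are exactly the n with G(n) = 0.

0, 2, 4, 6, 8, 10, 12, 14, 16, 18, 20, 22, 24, 26, 28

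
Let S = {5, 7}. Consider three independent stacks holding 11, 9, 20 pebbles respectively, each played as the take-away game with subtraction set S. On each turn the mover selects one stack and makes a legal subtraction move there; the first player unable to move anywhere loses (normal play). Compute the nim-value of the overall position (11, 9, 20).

2

All stacks use S = {5, 7}:
n :  0  1  2  3  4  5  6  7  8  9 10 11 12 13 14 15 16 17 18 19 20
G :  0  0  0  0  0  1  1  1  1  1  2  2  0  0  0  0  0  1  1  1  1
Stack A: G(11) = 2.
Stack B: G(9) = 1.
Stack C: G(20) = 1.
Combined Grundy value = 2 ⊕ 1 ⊕ 1 = 2.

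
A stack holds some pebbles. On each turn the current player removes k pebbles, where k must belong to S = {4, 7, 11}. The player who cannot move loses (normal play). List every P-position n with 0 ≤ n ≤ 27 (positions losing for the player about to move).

0, 1, 2, 3, 15, 16, 17, 18

G(0) = 0
G(1) = mex{} = 0
G(2) = mex{} = 0
G(3) = mex{} = 0
G(4) = mex{0} = 1
G(5) = mex{0} = 1
G(6) = mex{0} = 1
G(7) = mex{0,0} = 1
G(8) = mex{1,0} = 2
G(9) = mex{1,0} = 2
G(10) = mex{1,0} = 2
G(11) = mex{1,1,0} = 2
G(12) = mex{2,1,0} = 3
G(13) = mex{2,1,0} = 3
G(14) = mex{2,1,0} = 3
G(15) = mex{2,2,1} = 0
G(16) = mex{3,2,1} = 0
G(17) = mex{3,2,1} = 0
G(18) = mex{3,2,1} = 0
G(19) = mex{0,3,2} = 1
G(20) = mex{0,3,2} = 1
G(21) = mex{0,3,2} = 1
G(22) = mex{0,0,2} = 1
G(23) = mex{1,0,3} = 2
G(24) = mex{1,0,3} = 2
G(25) = mex{1,0,3} = 2
G(26) = mex{1,1,0} = 2
G(27) = mex{2,1,0} = 3
P-positions are exactly the n with G(n) = 0.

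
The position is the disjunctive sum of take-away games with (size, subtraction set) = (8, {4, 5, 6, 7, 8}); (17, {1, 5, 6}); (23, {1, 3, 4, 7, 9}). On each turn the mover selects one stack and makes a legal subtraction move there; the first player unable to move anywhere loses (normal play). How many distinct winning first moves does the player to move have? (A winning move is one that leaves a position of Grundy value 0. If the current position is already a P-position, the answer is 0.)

4

Stack A, S = {4, 5, 6, 7, 8}:
G(0) = 0
G(1) = mex{} = 0
G(2) = mex{} = 0
G(3) = mex{} = 0
G(4) = mex{0} = 1
G(5) = mex{0,0} = 1
G(6) = mex{0,0,0} = 1
G(7) = mex{0,0,0,0} = 1
G(8) = mex{1,0,0,0,0} = 2
G_A(8) = 2.
Stack B, S = {1, 5, 6}:
G(0) = 0
G(1) = mex{0} = 1
G(2) = mex{1} = 0
G(3) = mex{0} = 1
G(4) = mex{1} = 0
G(5) = mex{0,0} = 1
G(6) = mex{1,1,0} = 2
G(7) = mex{2,0,1} = 3
G(8) = mex{3,1,0} = 2
G(9) = mex{2,0,1} = 3
G(10) = mex{3,1,0} = 2
G(11) = mex{2,2,1} = 0
G(12) = mex{0,3,2} = 1
G(13) = mex{1,2,3} = 0
G(14) = mex{0,3,2} = 1
G(15) = mex{1,2,3} = 0
G(16) = mex{0,0,2} = 1
G(17) = mex{1,1,0} = 2
G_B(17) = 2.
Stack C, S = {1, 3, 4, 7, 9}:
n :  0  1  2  3  4  5  6  7  8  9 10 11 12 13 14 15 16 17 18 19 20 21 22 23
G :  0  1  0  1  2  3  2  3  0  1  0  1  2  3  2  3  0  1  0  1  2  3  2  3
G_C(23) = 3.
Combined Grundy value = 2 ⊕ 2 ⊕ 3 = 3.
A winning move leaves total XOR = 0, i.e. changes one component's Grundy value g to g ⊕ X where X is the current total.
Stack A: need g' = 2⊕3 = 1. Options: 8−4→G=1, 8−5→G=0, 8−6→G=0, 8−7→G=0, 8−8→G=0. Hits: 1.
Stack B: need g' = 2⊕3 = 1. Options: 17−1→G=1, 17−5→G=1, 17−6→G=0. Hits: 2.
Stack C: need g' = 3⊕3 = 0. Options: 23−1→G=2, 23−3→G=2, 23−4→G=1, 23−7→G=0, 23−9→G=2. Hits: 1.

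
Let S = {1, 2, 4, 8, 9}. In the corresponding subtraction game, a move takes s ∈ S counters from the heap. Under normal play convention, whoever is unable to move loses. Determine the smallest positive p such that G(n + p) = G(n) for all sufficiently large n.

G(0) = 0
G(1) = mex{0} = 1
G(2) = mex{1,0} = 2
G(3) = mex{2,1} = 0
G(4) = mex{0,2,0} = 1
G(5) = mex{1,0,1} = 2
G(6) = mex{2,1,2} = 0
G(7) = mex{0,2,0} = 1
G(8) = mex{1,0,1,0} = 2
G(9) = mex{2,1,2,1,0} = 3
G(10) = mex{3,2,0,2,1} = 4
G(11) = mex{4,3,1,0,2} = 5
G(12) = mex{5,4,2,1,0} = 3
G(13) = mex{3,5,3,2,1} = 0
G(14) = mex{0,3,4,0,2} = 1
G(15) = mex{1,0,5,1,0} = 2
G(16) = mex{2,1,3,2,1} = 0
G(17) = mex{0,2,0,3,2} = 1
G(18) = mex{1,0,1,4,3} = 2
G(19) = mex{2,1,2,5,4} = 0
G(20) = mex{0,2,0,3,5} = 1
G(21) = mex{1,0,1,0,3} = 2
G(22) = mex{2,1,2,1,0} = 3
G(23) = mex{3,2,0,2,1} = 4
G(24) = mex{4,3,1,0,2} = 5
G(25) = mex{5,4,2,1,0} = 3
G(26) = mex{3,5,3,2,1} = 0
G(27) = mex{0,3,4,0,2} = 1
G(n+13) = G(n) holds for n = 0,…,8 (a full window of length max(S) = 9), so the sequence is purely periodic with period 13.

13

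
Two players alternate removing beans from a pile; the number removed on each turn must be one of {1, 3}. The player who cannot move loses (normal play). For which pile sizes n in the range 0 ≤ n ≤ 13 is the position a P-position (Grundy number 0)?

n :  0  1  2  3  4  5  6  7  8  9 10 11 12 13
G :  0  1  0  1  0  1  0  1  0  1  0  1  0  1
P-positions are exactly the n with G(n) = 0.

0, 2, 4, 6, 8, 10, 12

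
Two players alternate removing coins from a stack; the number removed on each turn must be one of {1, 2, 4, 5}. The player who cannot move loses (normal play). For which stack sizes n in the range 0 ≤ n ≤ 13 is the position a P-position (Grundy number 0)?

0, 3, 6, 9, 12

G(0) = 0
G(1) = mex{0} = 1
G(2) = mex{1,0} = 2
G(3) = mex{2,1} = 0
G(4) = mex{0,2,0} = 1
G(5) = mex{1,0,1,0} = 2
G(6) = mex{2,1,2,1} = 0
G(7) = mex{0,2,0,2} = 1
G(8) = mex{1,0,1,0} = 2
G(9) = mex{2,1,2,1} = 0
G(10) = mex{0,2,0,2} = 1
G(11) = mex{1,0,1,0} = 2
G(12) = mex{2,1,2,1} = 0
G(13) = mex{0,2,0,2} = 1
P-positions are exactly the n with G(n) = 0.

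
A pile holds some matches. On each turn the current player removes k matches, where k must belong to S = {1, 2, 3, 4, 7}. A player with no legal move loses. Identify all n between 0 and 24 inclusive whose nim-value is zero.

0, 5, 10, 15, 20

n :  0  1  2  3  4  5  6  7  8  9 10 11 12 13 14 15 16 17 18 19 20 21 22 23 24
G :  0  1  2  3  4  0  1  2  3  4  0  1  2  3  4  0  1  2  3  4  0  1  2  3  4
P-positions are exactly the n with G(n) = 0.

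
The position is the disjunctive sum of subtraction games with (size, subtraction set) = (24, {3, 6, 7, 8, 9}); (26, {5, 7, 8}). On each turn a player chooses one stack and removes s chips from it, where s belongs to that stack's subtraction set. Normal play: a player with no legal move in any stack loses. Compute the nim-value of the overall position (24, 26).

Stack A, S = {3, 6, 7, 8, 9}:
n :  0  1  2  3  4  5  6  7  8  9 10 11 12 13 14 15 16 17 18 19 20 21 22 23 24
G :  0  0  0  1  1  1  2  2  2  3  3  3  0  0  0  1  1  1  2  2  2  3  3  3  0
G_A(24) = 0.
Stack B, S = {5, 7, 8}:
n :  0  1  2  3  4  5  6  7  8  9 10 11 12 13 14 15 16 17 18 19 20 21 22 23 24 25 26
G :  0  0  0  0  0  1  1  1  1  1  2  2  2  0  0  0  0  0  1  1  1  1  1  2  2  2  0
G_B(26) = 0.
Combined Grundy value = 0 ⊕ 0 = 0.

0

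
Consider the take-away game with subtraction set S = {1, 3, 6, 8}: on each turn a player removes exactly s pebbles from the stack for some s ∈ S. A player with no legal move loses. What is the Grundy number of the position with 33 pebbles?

2

G(0) = 0
G(1) = mex{0} = 1
G(2) = mex{1} = 0
G(3) = mex{0,0} = 1
G(4) = mex{1,1} = 0
G(5) = mex{0,0} = 1
G(6) = mex{1,1,0} = 2
G(7) = mex{2,0,1} = 3
G(8) = mex{3,1,0,0} = 2
G(9) = mex{2,2,1,1} = 0
G(10) = mex{0,3,0,0} = 1
G(11) = mex{1,2,1,1} = 0
G(12) = mex{0,0,2,0} = 1
G(13) = mex{1,1,3,1} = 0
G(14) = mex{0,0,2,2} = 1
G(15) = mex{1,1,0,3} = 2
G(16) = mex{2,0,1,2} = 3
G(17) = mex{3,1,0,0} = 2
G(18) = mex{2,2,1,1} = 0
G(19) = mex{0,3,0,0} = 1
G(20) = mex{1,2,1,1} = 0
G(21) = mex{0,0,2,0} = 1
G(22) = mex{1,1,3,1} = 0
G(23) = mex{0,0,2,2} = 1
G(24) = mex{1,1,0,3} = 2
G(25) = mex{2,0,1,2} = 3
G(26) = mex{3,1,0,0} = 2
G(27) = mex{2,2,1,1} = 0
G(28) = mex{0,3,0,0} = 1
G(29) = mex{1,2,1,1} = 0
G(30) = mex{0,0,2,0} = 1
G(31) = mex{1,1,3,1} = 0
G(32) = mex{0,0,2,2} = 1
G(33) = mex{1,1,0,3} = 2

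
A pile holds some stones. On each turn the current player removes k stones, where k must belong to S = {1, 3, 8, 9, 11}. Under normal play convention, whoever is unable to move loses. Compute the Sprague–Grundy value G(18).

0

G(0) = 0
G(1) = mex{0} = 1
G(2) = mex{1} = 0
G(3) = mex{0,0} = 1
G(4) = mex{1,1} = 0
G(5) = mex{0,0} = 1
G(6) = mex{1,1} = 0
G(7) = mex{0,0} = 1
G(8) = mex{1,1,0} = 2
G(9) = mex{2,0,1,0} = 3
G(10) = mex{3,1,0,1} = 2
G(11) = mex{2,2,1,0,0} = 3
G(12) = mex{3,3,0,1,1} = 2
G(13) = mex{2,2,1,0,0} = 3
G(14) = mex{3,3,0,1,1} = 2
G(15) = mex{2,2,1,0,0} = 3
G(16) = mex{3,3,2,1,1} = 0
G(17) = mex{0,2,3,2,0} = 1
G(18) = mex{1,3,2,3,1} = 0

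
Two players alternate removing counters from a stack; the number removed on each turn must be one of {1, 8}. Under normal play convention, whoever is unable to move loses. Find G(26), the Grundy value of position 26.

2

G(0) = 0
G(1) = mex{0} = 1
G(2) = mex{1} = 0
G(3) = mex{0} = 1
G(4) = mex{1} = 0
G(5) = mex{0} = 1
G(6) = mex{1} = 0
G(7) = mex{0} = 1
G(8) = mex{1,0} = 2
G(9) = mex{2,1} = 0
G(10) = mex{0,0} = 1
G(11) = mex{1,1} = 0
G(12) = mex{0,0} = 1
G(13) = mex{1,1} = 0
G(14) = mex{0,0} = 1
G(15) = mex{1,1} = 0
G(16) = mex{0,2} = 1
G(17) = mex{1,0} = 2
G(18) = mex{2,1} = 0
G(19) = mex{0,0} = 1
G(20) = mex{1,1} = 0
G(21) = mex{0,0} = 1
G(22) = mex{1,1} = 0
G(23) = mex{0,0} = 1
G(24) = mex{1,1} = 0
G(25) = mex{0,2} = 1
G(26) = mex{1,0} = 2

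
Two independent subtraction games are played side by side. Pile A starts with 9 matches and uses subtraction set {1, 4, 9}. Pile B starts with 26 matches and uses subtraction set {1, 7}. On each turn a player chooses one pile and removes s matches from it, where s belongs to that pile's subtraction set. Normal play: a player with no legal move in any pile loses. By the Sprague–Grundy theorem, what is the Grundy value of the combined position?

Pile A, S = {1, 4, 9}:
n : 0 1 2 3 4 5 6 7 8 9
G : 0 1 0 1 2 0 1 0 1 2
G_A(9) = 2.
Pile B, S = {1, 7}:
G(0) = 0
G(1) = mex{0} = 1
G(2) = mex{1} = 0
G(3) = mex{0} = 1
G(4) = mex{1} = 0
G(5) = mex{0} = 1
G(6) = mex{1} = 0
G(7) = mex{0,0} = 1
G(8) = mex{1,1} = 0
G(9) = mex{0,0} = 1
G(10) = mex{1,1} = 0
G(11) = mex{0,0} = 1
G(12) = mex{1,1} = 0
G(13) = mex{0,0} = 1
G(14) = mex{1,1} = 0
G(15) = mex{0,0} = 1
G(16) = mex{1,1} = 0
G(17) = mex{0,0} = 1
G(18) = mex{1,1} = 0
G(19) = mex{0,0} = 1
G(20) = mex{1,1} = 0
G(21) = mex{0,0} = 1
G(22) = mex{1,1} = 0
G(23) = mex{0,0} = 1
G(24) = mex{1,1} = 0
G(25) = mex{0,0} = 1
G(26) = mex{1,1} = 0
G_B(26) = 0.
Combined Grundy value = 2 ⊕ 0 = 2.

2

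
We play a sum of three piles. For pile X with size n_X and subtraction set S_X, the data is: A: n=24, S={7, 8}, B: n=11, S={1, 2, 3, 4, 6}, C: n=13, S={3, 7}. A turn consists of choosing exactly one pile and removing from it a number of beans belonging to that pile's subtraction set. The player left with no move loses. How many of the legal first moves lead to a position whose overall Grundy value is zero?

Pile A, S = {7, 8}:
n :  0  1  2  3  4  5  6  7  8  9 10 11 12 13 14 15 16 17 18 19 20 21 22 23 24
G :  0  0  0  0  0  0  0  1  1  1  1  1  1  1  2  0  0  0  0  0  0  0  1  1  1
G_A(24) = 1.
Pile B, S = {1, 2, 3, 4, 6}:
n :  0  1  2  3  4  5  6  7  8  9 10 11
G :  0  1  2  3  4  0  1  2  3  4  0  1
G_B(11) = 1.
Pile C, S = {3, 7}:
n :  0  1  2  3  4  5  6  7  8  9 10 11 12 13
G :  0  0  0  1  1  1  0  2  2  1  0  0  0  1
G_C(13) = 1.
Combined Grundy value = 1 ⊕ 1 ⊕ 1 = 1.
A winning move leaves total XOR = 0, i.e. changes one component's Grundy value g to g ⊕ X where X is the current total.
Pile A: need g' = 1⊕1 = 0. Options: 24−7→G=0, 24−8→G=0. Hits: 2.
Pile B: need g' = 1⊕1 = 0. Options: 11−1→G=0, 11−2→G=4, 11−3→G=3, 11−4→G=2, 11−6→G=0. Hits: 2.
Pile C: need g' = 1⊕1 = 0. Options: 13−3→G=0, 13−7→G=0. Hits: 2.

6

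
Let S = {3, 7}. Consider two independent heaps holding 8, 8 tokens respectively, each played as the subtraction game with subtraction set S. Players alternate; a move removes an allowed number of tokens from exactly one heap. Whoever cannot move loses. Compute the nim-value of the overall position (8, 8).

All heaps use S = {3, 7}:
G(0) = 0
G(1) = mex{} = 0
G(2) = mex{} = 0
G(3) = mex{0} = 1
G(4) = mex{0} = 1
G(5) = mex{0} = 1
G(6) = mex{1} = 0
G(7) = mex{1,0} = 2
G(8) = mex{1,0} = 2
Heap A: G(8) = 2.
Heap B: G(8) = 2.
Combined Grundy value = 2 ⊕ 2 = 0.

0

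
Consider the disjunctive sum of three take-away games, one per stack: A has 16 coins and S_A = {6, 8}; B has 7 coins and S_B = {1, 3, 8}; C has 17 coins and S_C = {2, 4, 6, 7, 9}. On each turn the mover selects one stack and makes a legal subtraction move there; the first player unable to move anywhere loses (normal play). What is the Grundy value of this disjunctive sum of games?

2

Stack A, S = {6, 8}:
n :  0  1  2  3  4  5  6  7  8  9 10 11 12 13 14 15 16
G :  0  0  0  0  0  0  1  1  1  1  1  1  2  2  0  0  0
G_A(16) = 0.
Stack B, S = {1, 3, 8}:
G(0) = 0
G(1) = mex{0} = 1
G(2) = mex{1} = 0
G(3) = mex{0,0} = 1
G(4) = mex{1,1} = 0
G(5) = mex{0,0} = 1
G(6) = mex{1,1} = 0
G(7) = mex{0,0} = 1
G_B(7) = 1.
Stack C, S = {2, 4, 6, 7, 9}:
n :  0  1  2  3  4  5  6  7  8  9 10 11 12 13 14 15 16 17
G :  0  0  1  1  2  2  3  3  4  4  5  0  0  1  1  2  2  3
G_C(17) = 3.
Combined Grundy value = 0 ⊕ 1 ⊕ 3 = 2.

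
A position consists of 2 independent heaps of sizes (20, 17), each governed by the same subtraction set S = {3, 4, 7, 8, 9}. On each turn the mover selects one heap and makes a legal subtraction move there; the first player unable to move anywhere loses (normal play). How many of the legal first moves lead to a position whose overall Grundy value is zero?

All heaps use S = {3, 4, 7, 8, 9}:
n :  0  1  2  3  4  5  6  7  8  9 10 11 12 13 14 15 16 17 18 19 20
G :  0  0  0  1  1  1  2  2  2  3  3  3  0  0  0  1  1  1  2  2  2
Heap A: G(20) = 2.
Heap B: G(17) = 1.
Combined Grundy value = 2 ⊕ 1 = 3.
A winning move leaves total XOR = 0, i.e. changes one component's Grundy value g to g ⊕ X where X is the current total.
Heap A: need g' = 2⊕3 = 1. Options: 20−3→G=1, 20−4→G=1, 20−7→G=0, 20−8→G=0, 20−9→G=3. Hits: 2.
Heap B: need g' = 1⊕3 = 2. Options: 17−3→G=0, 17−4→G=0, 17−7→G=3, 17−8→G=3, 17−9→G=2. Hits: 1.

3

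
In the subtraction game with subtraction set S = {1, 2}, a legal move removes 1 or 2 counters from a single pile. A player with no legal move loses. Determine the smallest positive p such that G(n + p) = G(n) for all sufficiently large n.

G(0) = 0
G(1) = mex{0} = 1
G(2) = mex{1,0} = 2
G(3) = mex{2,1} = 0
G(4) = mex{0,2} = 1
G(5) = mex{1,0} = 2
G(6) = mex{2,1} = 0
G(7) = mex{0,2} = 1
G(8) = mex{1,0} = 2
G(9) = mex{2,1} = 0
G(10) = mex{0,2} = 1
G(11) = mex{1,0} = 2
G(12) = mex{2,1} = 0
G(13) = mex{0,2} = 1
G(14) = mex{1,0} = 2
G(n+3) = G(n) holds for n = 0,…,1 (a full window of length max(S) = 2), so the sequence is purely periodic with period 3.

3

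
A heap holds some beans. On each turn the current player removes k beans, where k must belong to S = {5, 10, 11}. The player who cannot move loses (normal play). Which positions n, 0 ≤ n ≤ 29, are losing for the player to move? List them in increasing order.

n :  0  1  2  3  4  5  6  7  8  9 10 11 12 13 14 15 16 17 18 19 20 21 22 23 24 25 26 27 28 29
G :  0  0  0  0  0  1  1  1  1  1  2  2  2  2  2  3  0  0  0  0  0  1  1  1  1  1  2  2  2  2
P-positions are exactly the n with G(n) = 0.

0, 1, 2, 3, 4, 16, 17, 18, 19, 20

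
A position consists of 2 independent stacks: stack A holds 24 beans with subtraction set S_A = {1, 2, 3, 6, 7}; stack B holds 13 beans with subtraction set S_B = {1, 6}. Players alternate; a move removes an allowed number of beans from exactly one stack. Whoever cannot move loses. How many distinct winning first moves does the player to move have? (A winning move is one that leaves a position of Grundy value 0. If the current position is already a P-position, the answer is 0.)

3

Stack A, S = {1, 2, 3, 6, 7}:
G(0) = 0
G(1) = mex{0} = 1
G(2) = mex{1,0} = 2
G(3) = mex{2,1,0} = 3
G(4) = mex{3,2,1} = 0
G(5) = mex{0,3,2} = 1
G(6) = mex{1,0,3,0} = 2
G(7) = mex{2,1,0,1,0} = 3
G(8) = mex{3,2,1,2,1} = 0
G(9) = mex{0,3,2,3,2} = 1
G(10) = mex{1,0,3,0,3} = 2
G(11) = mex{2,1,0,1,0} = 3
G(12) = mex{3,2,1,2,1} = 0
G(13) = mex{0,3,2,3,2} = 1
G(14) = mex{1,0,3,0,3} = 2
G(15) = mex{2,1,0,1,0} = 3
G(16) = mex{3,2,1,2,1} = 0
G(17) = mex{0,3,2,3,2} = 1
G(18) = mex{1,0,3,0,3} = 2
G(19) = mex{2,1,0,1,0} = 3
G(20) = mex{3,2,1,2,1} = 0
G(21) = mex{0,3,2,3,2} = 1
G(22) = mex{1,0,3,0,3} = 2
G(23) = mex{2,1,0,1,0} = 3
G(24) = mex{3,2,1,2,1} = 0
G_A(24) = 0.
Stack B, S = {1, 6}:
n :  0  1  2  3  4  5  6  7  8  9 10 11 12 13
G :  0  1  0  1  0  1  2  0  1  0  1  0  1  2
G_B(13) = 2.
Combined Grundy value = 0 ⊕ 2 = 2.
A winning move leaves total XOR = 0, i.e. changes one component's Grundy value g to g ⊕ X where X is the current total.
Stack A: need g' = 0⊕2 = 2. Options: 24−1→G=3, 24−2→G=2, 24−3→G=1, 24−6→G=2, 24−7→G=1. Hits: 2.
Stack B: need g' = 2⊕2 = 0. Options: 13−1→G=1, 13−6→G=0. Hits: 1.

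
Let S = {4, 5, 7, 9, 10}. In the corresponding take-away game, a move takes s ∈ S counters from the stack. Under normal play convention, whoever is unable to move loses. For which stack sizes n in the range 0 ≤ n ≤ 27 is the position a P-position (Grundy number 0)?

0, 1, 2, 3, 14, 15, 16, 17

n :  0  1  2  3  4  5  6  7  8  9 10 11 12 13 14 15 16 17 18 19 20 21 22 23 24 25 26 27
G :  0  0  0  0  1  1  1  1  2  2  2  2  3  3  0  0  0  0  1  1  1  1  2  2  2  2  3  3
P-positions are exactly the n with G(n) = 0.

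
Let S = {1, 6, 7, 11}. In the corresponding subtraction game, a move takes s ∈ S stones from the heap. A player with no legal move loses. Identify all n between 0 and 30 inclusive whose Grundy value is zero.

G(0) = 0
G(1) = mex{0} = 1
G(2) = mex{1} = 0
G(3) = mex{0} = 1
G(4) = mex{1} = 0
G(5) = mex{0} = 1
G(6) = mex{1,0} = 2
G(7) = mex{2,1,0} = 3
G(8) = mex{3,0,1} = 2
G(9) = mex{2,1,0} = 3
G(10) = mex{3,0,1} = 2
G(11) = mex{2,1,0,0} = 3
G(12) = mex{3,2,1,1} = 0
G(13) = mex{0,3,2,0} = 1
G(14) = mex{1,2,3,1} = 0
G(15) = mex{0,3,2,0} = 1
G(16) = mex{1,2,3,1} = 0
G(17) = mex{0,3,2,2} = 1
G(18) = mex{1,0,3,3} = 2
G(19) = mex{2,1,0,2} = 3
G(20) = mex{3,0,1,3} = 2
G(21) = mex{2,1,0,2} = 3
G(22) = mex{3,0,1,3} = 2
G(23) = mex{2,1,0,0} = 3
G(24) = mex{3,2,1,1} = 0
G(25) = mex{0,3,2,0} = 1
G(26) = mex{1,2,3,1} = 0
G(27) = mex{0,3,2,0} = 1
G(28) = mex{1,2,3,1} = 0
G(29) = mex{0,3,2,2} = 1
G(30) = mex{1,0,3,3} = 2
P-positions are exactly the n with G(n) = 0.

0, 2, 4, 12, 14, 16, 24, 26, 28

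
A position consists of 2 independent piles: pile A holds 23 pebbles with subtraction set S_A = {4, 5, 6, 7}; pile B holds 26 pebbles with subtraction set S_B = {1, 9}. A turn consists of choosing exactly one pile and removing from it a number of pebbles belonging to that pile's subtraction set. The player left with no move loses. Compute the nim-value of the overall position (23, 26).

0

Pile A, S = {4, 5, 6, 7}:
n :  0  1  2  3  4  5  6  7  8  9 10 11 12 13 14 15 16 17 18 19 20 21 22 23
G :  0  0  0  0  1  1  1  1  2  2  2  0  0  0  0  1  1  1  1  2  2  2  0  0
G_A(23) = 0.
Pile B, S = {1, 9}:
G(0) = 0
G(1) = mex{0} = 1
G(2) = mex{1} = 0
G(3) = mex{0} = 1
G(4) = mex{1} = 0
G(5) = mex{0} = 1
G(6) = mex{1} = 0
G(7) = mex{0} = 1
G(8) = mex{1} = 0
G(9) = mex{0,0} = 1
G(10) = mex{1,1} = 0
G(11) = mex{0,0} = 1
G(12) = mex{1,1} = 0
G(13) = mex{0,0} = 1
G(14) = mex{1,1} = 0
G(15) = mex{0,0} = 1
G(16) = mex{1,1} = 0
G(17) = mex{0,0} = 1
G(18) = mex{1,1} = 0
G(19) = mex{0,0} = 1
G(20) = mex{1,1} = 0
G(21) = mex{0,0} = 1
G(22) = mex{1,1} = 0
G(23) = mex{0,0} = 1
G(24) = mex{1,1} = 0
G(25) = mex{0,0} = 1
G(26) = mex{1,1} = 0
G_B(26) = 0.
Combined Grundy value = 0 ⊕ 0 = 0.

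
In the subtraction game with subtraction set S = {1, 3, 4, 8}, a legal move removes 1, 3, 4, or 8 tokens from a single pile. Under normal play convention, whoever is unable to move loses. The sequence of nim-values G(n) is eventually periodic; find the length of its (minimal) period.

G(0) = 0
G(1) = mex{0} = 1
G(2) = mex{1} = 0
G(3) = mex{0,0} = 1
G(4) = mex{1,1,0} = 2
G(5) = mex{2,0,1} = 3
G(6) = mex{3,1,0} = 2
G(7) = mex{2,2,1} = 0
G(8) = mex{0,3,2,0} = 1
G(9) = mex{1,2,3,1} = 0
G(10) = mex{0,0,2,0} = 1
G(11) = mex{1,1,0,1} = 2
G(12) = mex{2,0,1,2} = 3
G(13) = mex{3,1,0,3} = 2
G(14) = mex{2,2,1,2} = 0
G(15) = mex{0,3,2,0} = 1
G(16) = mex{1,2,3,1} = 0
G(n+7) = G(n) holds for n = 0,…,7 (a full window of length max(S) = 8), so the sequence is purely periodic with period 7.

7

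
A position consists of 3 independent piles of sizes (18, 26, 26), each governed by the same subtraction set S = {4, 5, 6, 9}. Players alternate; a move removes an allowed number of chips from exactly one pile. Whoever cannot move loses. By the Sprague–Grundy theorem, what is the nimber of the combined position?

1

All piles use S = {4, 5, 6, 9}:
n :  0  1  2  3  4  5  6  7  8  9 10 11 12 13 14 15 16 17 18 19 20 21 22 23 24 25 26
G :  0  0  0  0  1  1  1  1  2  2  2  2  3  0  0  0  0  1  1  1  1  2  2  2  2  3  0
Pile A: G(18) = 1.
Pile B: G(26) = 0.
Pile C: G(26) = 0.
Combined Grundy value = 1 ⊕ 0 ⊕ 0 = 1.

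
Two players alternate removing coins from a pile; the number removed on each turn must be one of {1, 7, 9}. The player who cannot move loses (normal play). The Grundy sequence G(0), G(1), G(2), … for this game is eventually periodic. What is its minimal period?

2

G(0) = 0
G(1) = mex{0} = 1
G(2) = mex{1} = 0
G(3) = mex{0} = 1
G(4) = mex{1} = 0
G(5) = mex{0} = 1
G(6) = mex{1} = 0
G(7) = mex{0,0} = 1
G(8) = mex{1,1} = 0
G(9) = mex{0,0,0} = 1
G(10) = mex{1,1,1} = 0
G(11) = mex{0,0,0} = 1
G(12) = mex{1,1,1} = 0
G(13) = mex{0,0,0} = 1
G(14) = mex{1,1,1} = 0
G(n+2) = G(n) holds for n = 0,…,8 (a full window of length max(S) = 9), so the sequence is purely periodic with period 2.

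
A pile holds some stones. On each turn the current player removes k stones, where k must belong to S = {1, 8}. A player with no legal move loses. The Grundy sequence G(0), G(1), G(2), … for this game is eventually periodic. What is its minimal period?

n :  0  1  2  3  4  5  6  7  8  9 10 11 12 13 14 15 16 17 18 19
G :  0  1  0  1  0  1  0  1  2  0  1  0  1  0  1  0  1  2  0  1
G(n+9) = G(n) holds for n = 0,…,7 (a full window of length max(S) = 8), so the sequence is purely periodic with period 9.

9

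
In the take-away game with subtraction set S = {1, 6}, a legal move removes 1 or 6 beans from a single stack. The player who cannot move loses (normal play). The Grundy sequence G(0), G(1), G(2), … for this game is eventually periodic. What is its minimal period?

n :  0  1  2  3  4  5  6  7  8  9 10 11 12 13 14 15
G :  0  1  0  1  0  1  2  0  1  0  1  0  1  2  0  1
G(n+7) = G(n) holds for n = 0,…,5 (a full window of length max(S) = 6), so the sequence is purely periodic with period 7.

7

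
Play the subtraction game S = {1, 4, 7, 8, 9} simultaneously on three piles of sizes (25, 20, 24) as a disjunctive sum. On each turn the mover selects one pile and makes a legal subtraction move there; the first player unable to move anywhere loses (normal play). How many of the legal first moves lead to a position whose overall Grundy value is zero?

3

All piles use S = {1, 4, 7, 8, 9}:
G(0) = 0
G(1) = mex{0} = 1
G(2) = mex{1} = 0
G(3) = mex{0} = 1
G(4) = mex{1,0} = 2
G(5) = mex{2,1} = 0
G(6) = mex{0,0} = 1
G(7) = mex{1,1,0} = 2
G(8) = mex{2,2,1,0} = 3
G(9) = mex{3,0,0,1,0} = 2
G(10) = mex{2,1,1,0,1} = 3
G(11) = mex{3,2,2,1,0} = 4
G(12) = mex{4,3,0,2,1} = 5
G(13) = mex{5,2,1,0,2} = 3
G(14) = mex{3,3,2,1,0} = 4
G(15) = mex{4,4,3,2,1} = 0
G(16) = mex{0,5,2,3,2} = 1
G(17) = mex{1,3,3,2,3} = 0
G(18) = mex{0,4,4,3,2} = 1
G(19) = mex{1,0,5,4,3} = 2
G(20) = mex{2,1,3,5,4} = 0
G(21) = mex{0,0,4,3,5} = 1
G(22) = mex{1,1,0,4,3} = 2
G(23) = mex{2,2,1,0,4} = 3
G(24) = mex{3,0,0,1,0} = 2
G(25) = mex{2,1,1,0,1} = 3
Pile A: G(25) = 3.
Pile B: G(20) = 0.
Pile C: G(24) = 2.
Combined Grundy value = 3 ⊕ 0 ⊕ 2 = 1.
A winning move leaves total XOR = 0, i.e. changes one component's Grundy value g to g ⊕ X where X is the current total.
Pile A: need g' = 3⊕1 = 2. Options: 25−1→G=2, 25−4→G=1, 25−7→G=1, 25−8→G=0, 25−9→G=1. Hits: 1.
Pile B: need g' = 0⊕1 = 1. Options: 20−1→G=2, 20−4→G=1, 20−7→G=3, 20−8→G=5, 20−9→G=4. Hits: 1.
Pile C: need g' = 2⊕1 = 3. Options: 24−1→G=3, 24−4→G=0, 24−7→G=0, 24−8→G=1, 24−9→G=0. Hits: 1.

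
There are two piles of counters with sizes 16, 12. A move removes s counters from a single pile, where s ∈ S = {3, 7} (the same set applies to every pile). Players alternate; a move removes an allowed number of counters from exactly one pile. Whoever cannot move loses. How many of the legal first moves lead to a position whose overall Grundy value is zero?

All piles use S = {3, 7}:
G(0) = 0
G(1) = mex{} = 0
G(2) = mex{} = 0
G(3) = mex{0} = 1
G(4) = mex{0} = 1
G(5) = mex{0} = 1
G(6) = mex{1} = 0
G(7) = mex{1,0} = 2
G(8) = mex{1,0} = 2
G(9) = mex{0,0} = 1
G(10) = mex{2,1} = 0
G(11) = mex{2,1} = 0
G(12) = mex{1,1} = 0
G(13) = mex{0,0} = 1
G(14) = mex{0,2} = 1
G(15) = mex{0,2} = 1
G(16) = mex{1,1} = 0
Pile A: G(16) = 0.
Pile B: G(12) = 0.
Combined Grundy value = 0 ⊕ 0 = 0.
A winning move leaves total XOR = 0, i.e. changes one component's Grundy value g to g ⊕ X where X is the current total.
Pile A: target g' = 0⊕0 = 0, but every legal move changes the Grundy value (mex property), so 0 moves.
Pile B: target g' = 0⊕0 = 0, but every legal move changes the Grundy value (mex property), so 0 moves.

0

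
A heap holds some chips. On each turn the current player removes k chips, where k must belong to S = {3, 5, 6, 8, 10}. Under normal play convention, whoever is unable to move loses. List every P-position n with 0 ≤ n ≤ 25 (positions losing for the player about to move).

0, 1, 2, 13, 14, 15

n :  0  1  2  3  4  5  6  7  8  9 10 11 12 13 14 15 16 17 18 19 20 21 22 23 24 25
G :  0  0  0  1  1  1  2  2  2  3  3  3  4  0  0  0  1  1  1  2  2  2  3  3  3  4
P-positions are exactly the n with G(n) = 0.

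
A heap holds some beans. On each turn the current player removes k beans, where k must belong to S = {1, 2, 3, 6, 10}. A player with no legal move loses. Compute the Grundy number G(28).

0

G(0) = 0
G(1) = mex{0} = 1
G(2) = mex{1,0} = 2
G(3) = mex{2,1,0} = 3
G(4) = mex{3,2,1} = 0
G(5) = mex{0,3,2} = 1
G(6) = mex{1,0,3,0} = 2
G(7) = mex{2,1,0,1} = 3
G(8) = mex{3,2,1,2} = 0
G(9) = mex{0,3,2,3} = 1
G(10) = mex{1,0,3,0,0} = 2
G(11) = mex{2,1,0,1,1} = 3
G(12) = mex{3,2,1,2,2} = 0
G(13) = mex{0,3,2,3,3} = 1
G(14) = mex{1,0,3,0,0} = 2
G(15) = mex{2,1,0,1,1} = 3
G(16) = mex{3,2,1,2,2} = 0
G(17) = mex{0,3,2,3,3} = 1
G(18) = mex{1,0,3,0,0} = 2
G(19) = mex{2,1,0,1,1} = 3
G(20) = mex{3,2,1,2,2} = 0
G(21) = mex{0,3,2,3,3} = 1
G(22) = mex{1,0,3,0,0} = 2
G(23) = mex{2,1,0,1,1} = 3
G(24) = mex{3,2,1,2,2} = 0
G(25) = mex{0,3,2,3,3} = 1
G(26) = mex{1,0,3,0,0} = 2
G(27) = mex{2,1,0,1,1} = 3
G(28) = mex{3,2,1,2,2} = 0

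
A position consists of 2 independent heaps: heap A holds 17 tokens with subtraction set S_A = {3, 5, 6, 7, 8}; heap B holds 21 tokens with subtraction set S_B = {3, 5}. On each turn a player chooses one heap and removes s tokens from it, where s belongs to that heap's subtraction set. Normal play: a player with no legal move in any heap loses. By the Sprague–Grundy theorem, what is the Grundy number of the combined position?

3

Heap A, S = {3, 5, 6, 7, 8}:
n :  0  1  2  3  4  5  6  7  8  9 10 11 12 13 14 15 16 17
G :  0  0  0  1  1  1  2  2  2  3  3  0  0  0  1  1  1  2
G_A(17) = 2.
Heap B, S = {3, 5}:
G(0) = 0
G(1) = mex{} = 0
G(2) = mex{} = 0
G(3) = mex{0} = 1
G(4) = mex{0} = 1
G(5) = mex{0,0} = 1
G(6) = mex{1,0} = 2
G(7) = mex{1,0} = 2
G(8) = mex{1,1} = 0
G(9) = mex{2,1} = 0
G(10) = mex{2,1} = 0
G(11) = mex{0,2} = 1
G(12) = mex{0,2} = 1
G(13) = mex{0,0} = 1
G(14) = mex{1,0} = 2
G(15) = mex{1,0} = 2
G(16) = mex{1,1} = 0
G(17) = mex{2,1} = 0
G(18) = mex{2,1} = 0
G(19) = mex{0,2} = 1
G(20) = mex{0,2} = 1
G(21) = mex{0,0} = 1
G_B(21) = 1.
Combined Grundy value = 2 ⊕ 1 = 3.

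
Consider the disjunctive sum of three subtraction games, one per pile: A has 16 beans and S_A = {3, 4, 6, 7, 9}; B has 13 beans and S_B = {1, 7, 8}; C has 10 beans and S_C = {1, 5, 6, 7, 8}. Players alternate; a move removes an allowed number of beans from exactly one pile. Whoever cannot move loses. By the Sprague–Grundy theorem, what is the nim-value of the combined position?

Pile A, S = {3, 4, 6, 7, 9}:
G(0) = 0
G(1) = mex{} = 0
G(2) = mex{} = 0
G(3) = mex{0} = 1
G(4) = mex{0,0} = 1
G(5) = mex{0,0} = 1
G(6) = mex{1,0,0} = 2
G(7) = mex{1,1,0,0} = 2
G(8) = mex{1,1,0,0} = 2
G(9) = mex{2,1,1,0,0} = 3
G(10) = mex{2,2,1,1,0} = 3
G(11) = mex{2,2,1,1,0} = 3
G(12) = mex{3,2,2,1,1} = 0
G(13) = mex{3,3,2,2,1} = 0
G(14) = mex{3,3,2,2,1} = 0
G(15) = mex{0,3,3,2,2} = 1
G(16) = mex{0,0,3,3,2} = 1
G_A(16) = 1.
Pile B, S = {1, 7, 8}:
n :  0  1  2  3  4  5  6  7  8  9 10 11 12 13
G :  0  1  0  1  0  1  0  1  2  3  2  3  2  3
G_B(13) = 3.
Pile C, S = {1, 5, 6, 7, 8}:
n :  0  1  2  3  4  5  6  7  8  9 10
G :  0  1  0  1  0  1  2  3  2  3  2
G_C(10) = 2.
Combined Grundy value = 1 ⊕ 3 ⊕ 2 = 0.

0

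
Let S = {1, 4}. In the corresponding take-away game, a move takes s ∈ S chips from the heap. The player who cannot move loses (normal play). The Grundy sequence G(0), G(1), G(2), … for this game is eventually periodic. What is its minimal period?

5

n :  0  1  2  3  4  5  6  7  8  9 10 11 12 13 14
G :  0  1  0  1  2  0  1  0  1  2  0  1  0  1  2
G(n+5) = G(n) holds for n = 0,…,3 (a full window of length max(S) = 4), so the sequence is purely periodic with period 5.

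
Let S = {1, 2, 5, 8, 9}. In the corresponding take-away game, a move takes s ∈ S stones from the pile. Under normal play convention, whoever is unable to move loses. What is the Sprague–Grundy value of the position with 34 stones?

n :  0  1  2  3  4  5  6  7  8  9 10 11 12 13 14 15 16 17 18 19 20 21 22 23 24 25 26 27 28 29 30 31 32 33 34
G :  0  1  2  0  1  2  0  1  2  3  0  1  2  0  1  2  0  1  2  3  0  1  2  0  1  2  0  1  2  3  0  1  2  0  1

1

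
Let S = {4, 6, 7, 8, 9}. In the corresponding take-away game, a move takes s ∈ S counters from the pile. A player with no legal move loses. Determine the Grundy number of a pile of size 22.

n :  0  1  2  3  4  5  6  7  8  9 10 11 12 13 14 15 16 17 18 19 20 21 22
G :  0  0  0  0  1  1  1  1  2  2  2  2  3  0  0  0  0  1  1  1  1  2  2

2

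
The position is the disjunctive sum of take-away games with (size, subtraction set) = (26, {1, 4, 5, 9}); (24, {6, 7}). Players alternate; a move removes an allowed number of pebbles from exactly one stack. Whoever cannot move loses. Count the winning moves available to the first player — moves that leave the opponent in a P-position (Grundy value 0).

Stack A, S = {1, 4, 5, 9}:
n :  0  1  2  3  4  5  6  7  8  9 10 11 12 13 14 15 16 17 18 19 20 21 22 23 24 25 26
G :  0  1  0  1  2  3  2  3  0  1  0  1  2  3  2  3  0  1  0  1  2  3  2  3  0  1  0
G_A(26) = 0.
Stack B, S = {6, 7}:
n :  0  1  2  3  4  5  6  7  8  9 10 11 12 13 14 15 16 17 18 19 20 21 22 23 24
G :  0  0  0  0  0  0  1  1  1  1  1  1  2  0  0  0  0  0  0  1  1  1  1  1  1
G_B(24) = 1.
Combined Grundy value = 0 ⊕ 1 = 1.
A winning move leaves total XOR = 0, i.e. changes one component's Grundy value g to g ⊕ X where X is the current total.
Stack A: need g' = 0⊕1 = 1. Options: 26−1→G=1, 26−4→G=2, 26−5→G=3, 26−9→G=1. Hits: 2.
Stack B: need g' = 1⊕1 = 0. Options: 24−6→G=0, 24−7→G=0. Hits: 2.

4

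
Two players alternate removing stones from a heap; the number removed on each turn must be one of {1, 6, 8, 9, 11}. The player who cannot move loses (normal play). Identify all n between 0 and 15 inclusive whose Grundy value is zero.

n :  0  1  2  3  4  5  6  7  8  9 10 11 12 13 14 15
G :  0  1  0  1  0  1  2  0  1  2  3  2  3  2  0  1
P-positions are exactly the n with G(n) = 0.

0, 2, 4, 7, 14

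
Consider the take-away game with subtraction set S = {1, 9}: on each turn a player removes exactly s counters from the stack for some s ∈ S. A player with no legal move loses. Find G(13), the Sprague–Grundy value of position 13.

G(0) = 0
G(1) = mex{0} = 1
G(2) = mex{1} = 0
G(3) = mex{0} = 1
G(4) = mex{1} = 0
G(5) = mex{0} = 1
G(6) = mex{1} = 0
G(7) = mex{0} = 1
G(8) = mex{1} = 0
G(9) = mex{0,0} = 1
G(10) = mex{1,1} = 0
G(11) = mex{0,0} = 1
G(12) = mex{1,1} = 0
G(13) = mex{0,0} = 1

1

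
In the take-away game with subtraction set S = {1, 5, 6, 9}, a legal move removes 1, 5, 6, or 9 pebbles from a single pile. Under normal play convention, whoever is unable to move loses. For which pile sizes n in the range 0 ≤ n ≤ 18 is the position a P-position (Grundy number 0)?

0, 2, 4, 12, 14, 16

G(0) = 0
G(1) = mex{0} = 1
G(2) = mex{1} = 0
G(3) = mex{0} = 1
G(4) = mex{1} = 0
G(5) = mex{0,0} = 1
G(6) = mex{1,1,0} = 2
G(7) = mex{2,0,1} = 3
G(8) = mex{3,1,0} = 2
G(9) = mex{2,0,1,0} = 3
G(10) = mex{3,1,0,1} = 2
G(11) = mex{2,2,1,0} = 3
G(12) = mex{3,3,2,1} = 0
G(13) = mex{0,2,3,0} = 1
G(14) = mex{1,3,2,1} = 0
G(15) = mex{0,2,3,2} = 1
G(16) = mex{1,3,2,3} = 0
G(17) = mex{0,0,3,2} = 1
G(18) = mex{1,1,0,3} = 2
P-positions are exactly the n with G(n) = 0.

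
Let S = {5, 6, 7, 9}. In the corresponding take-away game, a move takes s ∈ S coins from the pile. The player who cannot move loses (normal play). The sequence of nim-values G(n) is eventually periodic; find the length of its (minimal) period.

G(0) = 0
G(1) = mex{} = 0
G(2) = mex{} = 0
G(3) = mex{} = 0
G(4) = mex{} = 0
G(5) = mex{0} = 1
G(6) = mex{0,0} = 1
G(7) = mex{0,0,0} = 1
G(8) = mex{0,0,0} = 1
G(9) = mex{0,0,0,0} = 1
G(10) = mex{1,0,0,0} = 2
G(11) = mex{1,1,0,0} = 2
G(12) = mex{1,1,1,0} = 2
G(13) = mex{1,1,1,0} = 2
G(14) = mex{1,1,1,1} = 0
G(15) = mex{2,1,1,1} = 0
G(16) = mex{2,2,1,1} = 0
G(17) = mex{2,2,2,1} = 0
G(18) = mex{2,2,2,1} = 0
G(19) = mex{0,2,2,2} = 1
G(20) = mex{0,0,2,2} = 1
G(21) = mex{0,0,0,2} = 1
G(22) = mex{0,0,0,2} = 1
G(23) = mex{0,0,0,0} = 1
G(24) = mex{1,0,0,0} = 2
G(25) = mex{1,1,0,0} = 2
G(26) = mex{1,1,1,0} = 2
G(27) = mex{1,1,1,0} = 2
G(28) = mex{1,1,1,1} = 0
G(29) = mex{2,1,1,1} = 0
G(n+14) = G(n) holds for n = 0,…,8 (a full window of length max(S) = 9), so the sequence is purely periodic with period 14.

14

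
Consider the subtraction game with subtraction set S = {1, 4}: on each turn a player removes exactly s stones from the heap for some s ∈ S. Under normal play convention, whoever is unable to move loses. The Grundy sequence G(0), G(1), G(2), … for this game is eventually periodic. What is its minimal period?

n :  0  1  2  3  4  5  6  7  8  9 10 11 12 13 14
G :  0  1  0  1  2  0  1  0  1  2  0  1  0  1  2
G(n+5) = G(n) holds for n = 0,…,3 (a full window of length max(S) = 4), so the sequence is purely periodic with period 5.

5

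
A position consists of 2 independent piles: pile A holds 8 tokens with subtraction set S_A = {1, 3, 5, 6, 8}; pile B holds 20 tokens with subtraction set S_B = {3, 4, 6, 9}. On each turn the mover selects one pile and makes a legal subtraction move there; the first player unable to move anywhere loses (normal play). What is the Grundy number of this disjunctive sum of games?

Pile A, S = {1, 3, 5, 6, 8}:
G(0) = 0
G(1) = mex{0} = 1
G(2) = mex{1} = 0
G(3) = mex{0,0} = 1
G(4) = mex{1,1} = 0
G(5) = mex{0,0,0} = 1
G(6) = mex{1,1,1,0} = 2
G(7) = mex{2,0,0,1} = 3
G(8) = mex{3,1,1,0,0} = 2
G_A(8) = 2.
Pile B, S = {3, 4, 6, 9}:
n :  0  1  2  3  4  5  6  7  8  9 10 11 12 13 14 15 16 17 18 19 20
G :  0  0  0  1  1  1  2  2  2  3  3  3  0  0  0  1  1  1  2  2  2
G_B(20) = 2.
Combined Grundy value = 2 ⊕ 2 = 0.

0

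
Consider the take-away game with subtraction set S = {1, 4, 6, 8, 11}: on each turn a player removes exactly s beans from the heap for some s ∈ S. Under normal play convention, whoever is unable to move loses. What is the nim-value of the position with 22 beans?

G(0) = 0
G(1) = mex{0} = 1
G(2) = mex{1} = 0
G(3) = mex{0} = 1
G(4) = mex{1,0} = 2
G(5) = mex{2,1} = 0
G(6) = mex{0,0,0} = 1
G(7) = mex{1,1,1} = 0
G(8) = mex{0,2,0,0} = 1
G(9) = mex{1,0,1,1} = 2
G(10) = mex{2,1,2,0} = 3
G(11) = mex{3,0,0,1,0} = 2
G(12) = mex{2,1,1,2,1} = 0
G(13) = mex{0,2,0,0,0} = 1
G(14) = mex{1,3,1,1,1} = 0
G(15) = mex{0,2,2,0,2} = 1
G(16) = mex{1,0,3,1,0} = 2
G(17) = mex{2,1,2,2,1} = 0
G(18) = mex{0,0,0,3,0} = 1
G(19) = mex{1,1,1,2,1} = 0
G(20) = mex{0,2,0,0,2} = 1
G(21) = mex{1,0,1,1,3} = 2
G(22) = mex{2,1,2,0,2} = 3

3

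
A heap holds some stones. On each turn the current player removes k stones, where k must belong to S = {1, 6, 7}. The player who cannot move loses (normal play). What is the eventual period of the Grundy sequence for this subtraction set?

G(0) = 0
G(1) = mex{0} = 1
G(2) = mex{1} = 0
G(3) = mex{0} = 1
G(4) = mex{1} = 0
G(5) = mex{0} = 1
G(6) = mex{1,0} = 2
G(7) = mex{2,1,0} = 3
G(8) = mex{3,0,1} = 2
G(9) = mex{2,1,0} = 3
G(10) = mex{3,0,1} = 2
G(11) = mex{2,1,0} = 3
G(12) = mex{3,2,1} = 0
G(13) = mex{0,3,2} = 1
G(14) = mex{1,2,3} = 0
G(15) = mex{0,3,2} = 1
G(16) = mex{1,2,3} = 0
G(17) = mex{0,3,2} = 1
G(18) = mex{1,0,3} = 2
G(19) = mex{2,1,0} = 3
G(20) = mex{3,0,1} = 2
G(21) = mex{2,1,0} = 3
G(22) = mex{3,0,1} = 2
G(23) = mex{2,1,0} = 3
G(24) = mex{3,2,1} = 0
G(25) = mex{0,3,2} = 1
G(n+12) = G(n) holds for n = 0,…,6 (a full window of length max(S) = 7), so the sequence is purely periodic with period 12.

12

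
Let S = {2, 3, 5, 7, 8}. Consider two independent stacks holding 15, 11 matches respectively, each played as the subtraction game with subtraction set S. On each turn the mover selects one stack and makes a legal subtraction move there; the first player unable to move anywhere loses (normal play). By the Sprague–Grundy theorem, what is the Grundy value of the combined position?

2

All stacks use S = {2, 3, 5, 7, 8}:
n :  0  1  2  3  4  5  6  7  8  9 10 11 12 13 14 15
G :  0  0  1  1  2  2  3  3  4  4  0  0  1  1  2  2
Stack A: G(15) = 2.
Stack B: G(11) = 0.
Combined Grundy value = 2 ⊕ 0 = 2.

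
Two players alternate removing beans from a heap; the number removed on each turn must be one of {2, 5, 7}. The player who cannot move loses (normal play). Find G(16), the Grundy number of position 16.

1

G(0) = 0
G(1) = mex{} = 0
G(2) = mex{0} = 1
G(3) = mex{0} = 1
G(4) = mex{1} = 0
G(5) = mex{1,0} = 2
G(6) = mex{0,0} = 1
G(7) = mex{2,1,0} = 3
G(8) = mex{1,1,0} = 2
G(9) = mex{3,0,1} = 2
G(10) = mex{2,2,1} = 0
G(11) = mex{2,1,0} = 3
G(12) = mex{0,3,2} = 1
G(13) = mex{3,2,1} = 0
G(14) = mex{1,2,3} = 0
G(15) = mex{0,0,2} = 1
G(16) = mex{0,3,2} = 1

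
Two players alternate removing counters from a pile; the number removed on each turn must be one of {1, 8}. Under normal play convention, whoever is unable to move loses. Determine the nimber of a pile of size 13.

n :  0  1  2  3  4  5  6  7  8  9 10 11 12 13
G :  0  1  0  1  0  1  0  1  2  0  1  0  1  0

0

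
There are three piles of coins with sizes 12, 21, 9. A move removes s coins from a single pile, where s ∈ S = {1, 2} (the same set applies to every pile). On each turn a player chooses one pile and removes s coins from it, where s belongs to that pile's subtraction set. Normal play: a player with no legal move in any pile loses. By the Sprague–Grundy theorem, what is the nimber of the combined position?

All piles use S = {1, 2}:
n :  0  1  2  3  4  5  6  7  8  9 10 11 12 13 14 15 16 17 18 19 20 21
G :  0  1  2  0  1  2  0  1  2  0  1  2  0  1  2  0  1  2  0  1  2  0
Pile A: G(12) = 0.
Pile B: G(21) = 0.
Pile C: G(9) = 0.
Combined Grundy value = 0 ⊕ 0 ⊕ 0 = 0.

0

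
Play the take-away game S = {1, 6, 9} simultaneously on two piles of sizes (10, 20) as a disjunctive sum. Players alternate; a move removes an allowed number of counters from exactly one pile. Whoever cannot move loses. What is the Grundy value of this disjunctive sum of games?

2

All piles use S = {1, 6, 9}:
n :  0  1  2  3  4  5  6  7  8  9 10 11 12 13 14 15 16 17 18 19 20
G :  0  1  0  1  0  1  2  0  1  2  3  2  0  1  0  1  2  0  1  0  1
Pile A: G(10) = 3.
Pile B: G(20) = 1.
Combined Grundy value = 3 ⊕ 1 = 2.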